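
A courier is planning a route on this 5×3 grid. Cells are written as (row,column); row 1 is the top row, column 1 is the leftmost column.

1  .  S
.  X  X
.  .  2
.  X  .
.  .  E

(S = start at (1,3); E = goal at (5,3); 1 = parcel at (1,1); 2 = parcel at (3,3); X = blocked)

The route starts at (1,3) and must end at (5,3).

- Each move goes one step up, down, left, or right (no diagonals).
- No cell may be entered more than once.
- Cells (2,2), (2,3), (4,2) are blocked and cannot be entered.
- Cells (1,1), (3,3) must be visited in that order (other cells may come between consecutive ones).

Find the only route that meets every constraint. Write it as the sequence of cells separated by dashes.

(1,3) - (1,2) - (1,1) - (2,1) - (3,1) - (3,2) - (3,3) - (4,3) - (5,3)

The waypoints must appear in the order (1,1), (3,3), with no cell reused.
Route from (1,3): 2× left (reaching (1,1)), 2× down (reaching (3,1)), 2× right (reaching (3,3)), 2× down (reaching (5,3)) — 8 moves in all.
Check: order respected (1 at step 2, 2 at step 6).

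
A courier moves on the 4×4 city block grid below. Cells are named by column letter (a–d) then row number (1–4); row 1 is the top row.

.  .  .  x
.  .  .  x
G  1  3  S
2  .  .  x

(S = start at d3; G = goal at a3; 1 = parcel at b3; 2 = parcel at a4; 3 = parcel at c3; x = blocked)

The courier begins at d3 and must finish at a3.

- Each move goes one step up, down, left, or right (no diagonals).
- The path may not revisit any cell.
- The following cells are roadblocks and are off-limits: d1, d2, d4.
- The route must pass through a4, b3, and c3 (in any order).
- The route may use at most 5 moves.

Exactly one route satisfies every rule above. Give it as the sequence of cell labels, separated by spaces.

d3 c3 b3 b4 a4 a3

Any route must reach a4, b3, and c3 and still end at a3 within 5 moves, so the order of the required stops is forced.
Route from d3: 2× left (reaching b3), down to b4, left to a4, up to a3 — 5 moves in all.
Check: all required cells visited; 5 ≤ 5 moves.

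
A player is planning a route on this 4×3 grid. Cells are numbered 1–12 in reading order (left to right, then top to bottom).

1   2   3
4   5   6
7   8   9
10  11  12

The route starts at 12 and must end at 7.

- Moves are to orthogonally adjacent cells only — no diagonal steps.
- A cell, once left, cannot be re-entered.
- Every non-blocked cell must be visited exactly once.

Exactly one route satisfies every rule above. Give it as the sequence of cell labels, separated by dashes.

12 - 9 - 6 - 3 - 2 - 1 - 4 - 5 - 8 - 11 - 10 - 7

Need to visit all 12 open cells exactly once, starting at 12 and ending at 7.
Cell 1 has only two open neighbours (4 and 2), so the path must pass straight through it: one of those is the cell it's entered from and the other is where it exits.
Route from 12: 3× up (reaching 3), 2× left (reaching 1), down to 4, right to 5, 2× down (reaching 11), left to 10, up to 7 — 11 moves in all.
Check: all 12 open cells covered.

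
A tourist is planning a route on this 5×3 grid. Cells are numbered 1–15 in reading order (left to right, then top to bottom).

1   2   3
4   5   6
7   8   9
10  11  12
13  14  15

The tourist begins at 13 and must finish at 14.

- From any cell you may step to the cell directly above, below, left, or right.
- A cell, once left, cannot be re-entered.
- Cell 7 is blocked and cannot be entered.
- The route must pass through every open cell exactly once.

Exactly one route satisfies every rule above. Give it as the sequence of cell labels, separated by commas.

Need to visit all 14 open cells exactly once, starting at 13 and ending at 14.
Cell 3 has only two open neighbours (6 and 2), so the path must pass straight through it: one of those is the cell it's entered from and the other is where it exits.
Route from 13: up 1 to 10, right 1 to 11, up 2 to 5, left 1 to 4, up 1 to 1, right 2 to 3, down 4 to 15, left 1 to 14 — 13 moves in all.
Check: all 14 open cells covered.

13, 10, 11, 8, 5, 4, 1, 2, 3, 6, 9, 12, 15, 14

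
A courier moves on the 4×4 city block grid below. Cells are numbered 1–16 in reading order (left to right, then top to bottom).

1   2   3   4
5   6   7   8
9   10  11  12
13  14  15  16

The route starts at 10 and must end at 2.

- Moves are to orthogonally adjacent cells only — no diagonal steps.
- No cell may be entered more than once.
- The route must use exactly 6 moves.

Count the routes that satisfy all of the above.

11

Need simple routes of exactly 6 moves from 10 to 2 (Manhattan distance 2, so 2 moves are spent on a detour and 2 undoing it).
Branch systematically from the start, pruning whenever the remaining move budget drops below the Manhattan distance to 2 or differs from it in parity. Grouping the completions by first move — via 6: 1; via 14: 4; via 9: 1; via 11: 5 — and summing: 1 + 4 + 1 + 5 = 11.
That gives 11 routes.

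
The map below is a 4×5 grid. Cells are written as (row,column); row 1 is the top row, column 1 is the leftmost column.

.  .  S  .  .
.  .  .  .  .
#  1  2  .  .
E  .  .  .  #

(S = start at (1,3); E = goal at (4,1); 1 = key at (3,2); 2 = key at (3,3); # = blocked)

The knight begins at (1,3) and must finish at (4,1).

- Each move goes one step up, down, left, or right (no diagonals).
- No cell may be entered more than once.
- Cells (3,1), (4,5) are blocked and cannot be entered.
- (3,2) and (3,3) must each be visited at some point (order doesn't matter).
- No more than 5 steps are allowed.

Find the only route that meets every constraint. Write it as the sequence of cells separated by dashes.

(1,3) - (2,3) - (3,3) - (3,2) - (4,2) - (4,1)

Any route must reach (3,2) and (3,3) and still end at (4,1) within 5 moves, so the order of the required stops is forced.
Route from (1,3): down 2 to (3,3), left 1 to (3,2), down 1 to (4,2), left 1 to (4,1) — 5 moves in all.
Check: all required cells visited; 5 ≤ 5 moves.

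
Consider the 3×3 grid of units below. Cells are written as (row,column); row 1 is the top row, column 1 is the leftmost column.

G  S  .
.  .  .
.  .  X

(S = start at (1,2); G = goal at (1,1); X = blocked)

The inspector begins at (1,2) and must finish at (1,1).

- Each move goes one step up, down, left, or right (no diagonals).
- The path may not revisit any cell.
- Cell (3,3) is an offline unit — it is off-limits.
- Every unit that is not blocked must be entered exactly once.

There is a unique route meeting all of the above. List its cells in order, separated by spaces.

Need to visit all 8 open cells exactly once, starting at (1,2) and ending at (1,1).
Route from (1,2): right to (1,3), down to (2,3), left to (2,2), down to (3,2), left to (3,1), 2× up (reaching (1,1)) — 7 moves in all.
Check: all 8 open cells covered.

(1,2) (1,3) (2,3) (2,2) (3,2) (3,1) (2,1) (1,1)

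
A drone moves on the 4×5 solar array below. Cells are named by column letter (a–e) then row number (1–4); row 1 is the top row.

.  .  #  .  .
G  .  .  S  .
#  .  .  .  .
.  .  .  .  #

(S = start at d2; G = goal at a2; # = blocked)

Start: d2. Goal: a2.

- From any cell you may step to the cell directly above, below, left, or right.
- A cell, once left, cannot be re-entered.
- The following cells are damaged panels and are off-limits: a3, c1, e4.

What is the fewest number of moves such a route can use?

3

The Manhattan distance from d2 to a2 is |2−2| + |4−1| = 3, so at least 3 moves are needed.
A route of 3 moves achieves this: d2 → c2 → b2 → a2.
Since 3 matches the lower bound, it is optimal.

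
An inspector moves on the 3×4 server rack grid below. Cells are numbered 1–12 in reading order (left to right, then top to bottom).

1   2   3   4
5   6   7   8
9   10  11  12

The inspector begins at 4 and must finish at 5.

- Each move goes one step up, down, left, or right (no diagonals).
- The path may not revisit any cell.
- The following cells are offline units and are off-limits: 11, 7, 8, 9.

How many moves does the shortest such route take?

The Manhattan distance from 4 to 5 is |1−2| + |4−1| = 4, so at least 4 moves are needed.
A route of 4 moves achieves this: 4 → 3 → 2 → 6 → 5.
Since 4 matches the lower bound, it is optimal.

4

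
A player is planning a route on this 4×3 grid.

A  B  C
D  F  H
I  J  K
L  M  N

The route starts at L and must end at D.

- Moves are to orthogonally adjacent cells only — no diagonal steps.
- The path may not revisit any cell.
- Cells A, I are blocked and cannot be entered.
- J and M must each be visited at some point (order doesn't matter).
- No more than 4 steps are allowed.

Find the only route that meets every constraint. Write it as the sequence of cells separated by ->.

L -> M -> J -> F -> D

The 4-move cap with required stops at J, M leaves no slack for detours.
Route from L: right to M, 2× up (reaching F), left to D — 4 moves in all.
Check: all required cells visited; 4 ≤ 4 moves.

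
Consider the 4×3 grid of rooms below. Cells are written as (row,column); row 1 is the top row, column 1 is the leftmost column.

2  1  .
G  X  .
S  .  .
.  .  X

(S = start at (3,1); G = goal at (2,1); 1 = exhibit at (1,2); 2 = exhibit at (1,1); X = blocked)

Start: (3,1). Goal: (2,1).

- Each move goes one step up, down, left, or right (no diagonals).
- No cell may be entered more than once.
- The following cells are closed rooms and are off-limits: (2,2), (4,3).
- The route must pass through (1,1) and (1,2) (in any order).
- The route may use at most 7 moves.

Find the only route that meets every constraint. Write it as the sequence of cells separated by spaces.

(3,1) (3,2) (3,3) (2,3) (1,3) (1,2) (1,1) (2,1)

Any route must reach (1,1) and (1,2) and still end at (2,1) within 7 moves, so the order of the required stops is forced.
Route from (3,1): 2× right (reaching (3,3)), 2× up (reaching (1,3)), 2× left (reaching (1,1)), down to (2,1) — 7 moves in all.
Check: all required cells visited; 7 ≤ 7 moves.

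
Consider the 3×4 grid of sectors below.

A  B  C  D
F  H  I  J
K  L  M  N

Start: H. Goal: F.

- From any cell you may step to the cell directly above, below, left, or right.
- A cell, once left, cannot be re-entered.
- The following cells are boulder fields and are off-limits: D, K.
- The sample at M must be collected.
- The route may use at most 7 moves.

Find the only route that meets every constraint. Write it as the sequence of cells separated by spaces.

H L M I C B A F

The 7-move cap with required stops at M leaves no slack for detours.
Route from H: down to L, right to M, 2× up (reaching C), 2× left (reaching A), down to F — 7 moves in all.
Check: all required cells visited; 7 ≤ 7 moves.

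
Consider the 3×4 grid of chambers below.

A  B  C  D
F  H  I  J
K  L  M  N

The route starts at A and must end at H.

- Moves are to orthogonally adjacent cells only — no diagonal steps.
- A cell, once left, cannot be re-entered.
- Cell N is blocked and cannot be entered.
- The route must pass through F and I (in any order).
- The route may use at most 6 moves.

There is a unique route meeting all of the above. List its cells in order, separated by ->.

A -> F -> K -> L -> M -> I -> H

The 6-move cap with required stops at F, I leaves no slack for detours.
Route from A: down 2 to K, right 2 to M, up 1 to I, left 1 to H — 6 moves in all.
Check: all required cells visited; 6 ≤ 6 moves.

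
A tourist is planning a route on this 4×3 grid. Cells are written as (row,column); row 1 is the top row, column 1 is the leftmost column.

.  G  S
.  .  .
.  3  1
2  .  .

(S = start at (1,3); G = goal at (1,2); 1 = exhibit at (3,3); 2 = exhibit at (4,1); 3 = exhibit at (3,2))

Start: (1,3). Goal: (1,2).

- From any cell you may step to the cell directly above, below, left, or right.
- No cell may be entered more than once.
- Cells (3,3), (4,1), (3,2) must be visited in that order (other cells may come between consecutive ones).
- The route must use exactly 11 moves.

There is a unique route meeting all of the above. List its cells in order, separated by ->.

(1,3) -> (2,3) -> (3,3) -> (4,3) -> (4,2) -> (4,1) -> (3,1) -> (3,2) -> (2,2) -> (2,1) -> (1,1) -> (1,2)

The waypoints must appear in the order (3,3), (4,1), (3,2), with no cell reused.
Route from (1,3): down 3 to (4,3), left 2 to (4,1), up 1 to (3,1), right 1 to (3,2), up 1 to (2,2), left 1 to (2,1), up 1 to (1,1), right 1 to (1,2) — 11 moves in all.
Check: order respected (1 at step 2, 2 at step 5, 3 at step 7); 11 moves as required.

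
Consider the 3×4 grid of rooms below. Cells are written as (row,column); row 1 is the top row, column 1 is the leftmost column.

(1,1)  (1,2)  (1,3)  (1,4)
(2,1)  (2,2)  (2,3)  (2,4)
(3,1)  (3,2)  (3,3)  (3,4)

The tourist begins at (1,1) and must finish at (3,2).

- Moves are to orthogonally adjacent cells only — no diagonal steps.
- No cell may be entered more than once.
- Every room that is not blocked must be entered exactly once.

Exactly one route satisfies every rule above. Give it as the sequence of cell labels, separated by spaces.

Need to visit all 12 open cells exactly once, starting at (1,1) and ending at (3,2).
Route from (1,1): right 3 to (1,4), down 2 to (3,4), left 1 to (3,3), up 1 to (2,3), left 2 to (2,1), down 1 to (3,1), right 1 to (3,2) — 11 moves in all.
Check: all 12 open cells covered.

(1,1) (1,2) (1,3) (1,4) (2,4) (3,4) (3,3) (2,3) (2,2) (2,1) (3,1) (3,2)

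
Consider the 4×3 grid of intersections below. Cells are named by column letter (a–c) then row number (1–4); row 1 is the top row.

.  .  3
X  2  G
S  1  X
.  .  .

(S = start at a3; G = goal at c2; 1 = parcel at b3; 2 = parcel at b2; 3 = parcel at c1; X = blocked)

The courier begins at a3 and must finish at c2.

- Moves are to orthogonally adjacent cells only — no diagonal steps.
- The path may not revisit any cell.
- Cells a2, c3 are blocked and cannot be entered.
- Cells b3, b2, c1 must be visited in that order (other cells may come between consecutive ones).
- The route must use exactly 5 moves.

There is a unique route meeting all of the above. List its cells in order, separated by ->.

The waypoints must appear in the order b3, b2, c1, with no cell reused.
Route from a3: right to b3, 2× up (reaching b1), right to c1, down to c2 — 5 moves in all.
Check: order respected (1 at step 1, 2 at step 2, 3 at step 4); 5 moves as required.

a3 -> b3 -> b2 -> b1 -> c1 -> c2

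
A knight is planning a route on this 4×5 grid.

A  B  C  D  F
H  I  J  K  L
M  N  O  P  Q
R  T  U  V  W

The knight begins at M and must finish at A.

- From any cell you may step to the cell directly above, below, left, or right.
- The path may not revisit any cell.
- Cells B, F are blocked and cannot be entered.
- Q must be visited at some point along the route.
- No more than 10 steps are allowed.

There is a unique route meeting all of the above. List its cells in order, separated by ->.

M -> N -> O -> P -> Q -> L -> K -> J -> I -> H -> A

The budget equals the shortest possible length, so every move has to be on a shortest route through the required cells.
Route from M: right 4 to Q, up 1 to L, left 4 to H, up 1 to A — 10 moves in all.
Check: all required cells visited; 10 ≤ 10 moves.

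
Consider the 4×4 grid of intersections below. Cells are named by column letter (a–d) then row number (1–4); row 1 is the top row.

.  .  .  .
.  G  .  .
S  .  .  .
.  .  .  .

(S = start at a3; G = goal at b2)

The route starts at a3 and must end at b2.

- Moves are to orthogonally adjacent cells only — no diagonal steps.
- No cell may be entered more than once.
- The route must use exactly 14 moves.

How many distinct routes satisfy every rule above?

Need simple routes of exactly 14 moves from a3 to b2 (Manhattan distance 2, so 6 moves are spent on a detour and 6 undoing it).
Enumerating: a3 a2 a1 b1 c1 d1 d2 d3 d4 c4 b4 b3 c3 c2 b2 | a3 a2 a1 b1 c1 d1 d2 c2 c3 d3 d4 c4 b4 b3 b2 | a3 a4 b4 b3 c3 c4 d4 d3 d2 d1 c1 b1 a1 a2 b2 | a3 a4 b4 b3 c3 c4 d4 d3 d2 c2 c1 b1 a1 a2 b2 | a3 a4 b4 c4 d4 d3 c3 c2 d2 d1 c1 b1 a1 a2 b2 | a3 b3 b4 c4 d4 d3 c3 c2 d2 d1 c1 b1 a1 a2 b2.
That gives 6 routes.

6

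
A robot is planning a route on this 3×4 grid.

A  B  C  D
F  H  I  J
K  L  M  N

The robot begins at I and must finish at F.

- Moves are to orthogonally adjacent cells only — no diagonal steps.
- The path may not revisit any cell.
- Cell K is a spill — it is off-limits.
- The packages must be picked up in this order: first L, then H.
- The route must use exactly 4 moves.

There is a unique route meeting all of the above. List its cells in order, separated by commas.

The waypoints must appear in the order L, H, with no cell reused.
Route from I: down 1 to M, left 1 to L, up 1 to H, left 1 to F — 4 moves in all.
Check: order respected (L at step 2, H at step 3); 4 moves as required.

I, M, L, H, F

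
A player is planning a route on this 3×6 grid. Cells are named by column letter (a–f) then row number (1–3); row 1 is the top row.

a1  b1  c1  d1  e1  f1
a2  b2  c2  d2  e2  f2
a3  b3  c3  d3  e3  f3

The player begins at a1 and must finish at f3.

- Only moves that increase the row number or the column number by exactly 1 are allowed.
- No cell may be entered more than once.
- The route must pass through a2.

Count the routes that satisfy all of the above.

A right/down-only route from a1 to f3 makes exactly 2 down-moves and 5 right-moves in some order.
With no other constraints that would be C(7,2) = 21 routes.
Split at a2 and multiply the segment counts: a1→a2: 1; a2→f3: 6; product = 6.
That gives 6 routes.

6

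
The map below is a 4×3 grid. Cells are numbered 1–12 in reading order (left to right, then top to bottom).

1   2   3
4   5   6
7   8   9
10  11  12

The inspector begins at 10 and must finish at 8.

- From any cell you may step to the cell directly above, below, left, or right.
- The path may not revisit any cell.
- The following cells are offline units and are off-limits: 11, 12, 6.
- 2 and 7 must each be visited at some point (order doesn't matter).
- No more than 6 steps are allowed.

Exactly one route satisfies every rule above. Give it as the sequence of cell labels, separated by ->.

10 -> 7 -> 4 -> 1 -> 2 -> 5 -> 8

The 6-move cap with required stops at 2, 7 leaves no slack for detours.
Route from 10: 3× up (reaching 1), right to 2, 2× down (reaching 8) — 6 moves in all.
Check: all required cells visited; 6 ≤ 6 moves.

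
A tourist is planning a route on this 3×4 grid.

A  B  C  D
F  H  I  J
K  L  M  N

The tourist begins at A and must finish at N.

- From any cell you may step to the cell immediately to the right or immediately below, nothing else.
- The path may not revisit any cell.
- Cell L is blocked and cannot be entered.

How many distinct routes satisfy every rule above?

7

A right/down-only route from A to N makes exactly 2 down-moves and 3 right-moves in some order.
With no other constraints that would be C(5,2) = 10 routes.
Subtract routes through each blocked cell (inclusion–exclusion for overlaps): − through L: 3 → 7.
That gives 7 routes.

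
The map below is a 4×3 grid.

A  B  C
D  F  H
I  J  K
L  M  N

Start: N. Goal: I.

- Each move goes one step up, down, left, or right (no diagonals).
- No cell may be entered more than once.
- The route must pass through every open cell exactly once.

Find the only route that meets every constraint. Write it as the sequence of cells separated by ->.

N -> K -> H -> C -> B -> A -> D -> F -> J -> M -> L -> I

Need to visit all 12 open cells exactly once, starting at N and ending at I.
Cell A has only two open neighbours (D and B), so the path must pass straight through it: one of those is the cell it's entered from and the other is where it exits.
Route from N: 3× up (reaching C), 2× left (reaching A), down to D, right to F, 2× down (reaching M), left to L, up to I — 11 moves in all.
Check: all 12 open cells covered.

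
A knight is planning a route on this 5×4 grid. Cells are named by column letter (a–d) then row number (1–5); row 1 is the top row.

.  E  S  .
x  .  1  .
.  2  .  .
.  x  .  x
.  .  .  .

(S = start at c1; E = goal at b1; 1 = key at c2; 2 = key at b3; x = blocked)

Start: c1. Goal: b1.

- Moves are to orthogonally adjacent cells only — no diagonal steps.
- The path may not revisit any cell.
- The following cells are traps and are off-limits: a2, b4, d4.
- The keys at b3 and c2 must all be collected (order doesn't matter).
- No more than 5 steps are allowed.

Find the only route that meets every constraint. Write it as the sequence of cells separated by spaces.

The budget equals the shortest possible length, so every move has to be on a shortest route through the required cells.
Route from c1: 2× down (reaching c3), left to b3, 2× up (reaching b1) — 5 moves in all.
Check: all required cells visited; 5 ≤ 5 moves.

c1 c2 c3 b3 b2 b1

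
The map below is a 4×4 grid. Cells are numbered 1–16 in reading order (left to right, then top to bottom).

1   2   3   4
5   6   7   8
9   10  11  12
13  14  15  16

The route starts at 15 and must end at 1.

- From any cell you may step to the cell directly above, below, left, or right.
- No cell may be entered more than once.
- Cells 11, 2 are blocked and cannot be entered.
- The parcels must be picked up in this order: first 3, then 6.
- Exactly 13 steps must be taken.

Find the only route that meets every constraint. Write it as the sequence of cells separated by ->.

The waypoints must appear in the order 3, 6, with no cell reused.
Route from 15: right to 16, 3× up (reaching 4), left to 3, down to 7, left to 6, 2× down (reaching 14), left to 13, 3× up (reaching 1) — 13 moves in all.
Check: order respected (3 at step 5, 6 at step 7); 13 moves as required.

15 -> 16 -> 12 -> 8 -> 4 -> 3 -> 7 -> 6 -> 10 -> 14 -> 13 -> 9 -> 5 -> 1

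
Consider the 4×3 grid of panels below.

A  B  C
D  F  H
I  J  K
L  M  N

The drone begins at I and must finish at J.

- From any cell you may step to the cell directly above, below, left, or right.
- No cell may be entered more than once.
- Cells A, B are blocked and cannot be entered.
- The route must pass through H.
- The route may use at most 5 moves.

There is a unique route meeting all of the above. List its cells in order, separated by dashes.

I - D - F - H - K - J

The 5-move cap with required stops at H leaves no slack for detours.
Route from I: up 1 to D, right 2 to H, down 1 to K, left 1 to J — 5 moves in all.
Check: all required cells visited; 5 ≤ 5 moves.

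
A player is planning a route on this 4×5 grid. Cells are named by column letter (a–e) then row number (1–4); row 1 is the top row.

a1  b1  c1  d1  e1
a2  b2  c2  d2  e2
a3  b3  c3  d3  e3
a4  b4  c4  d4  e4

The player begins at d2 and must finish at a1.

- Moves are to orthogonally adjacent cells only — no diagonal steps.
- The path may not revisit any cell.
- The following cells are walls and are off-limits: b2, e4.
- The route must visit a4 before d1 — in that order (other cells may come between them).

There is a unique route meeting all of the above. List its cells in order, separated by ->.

d2 -> c2 -> c3 -> b3 -> a3 -> a4 -> b4 -> c4 -> d4 -> d3 -> e3 -> e2 -> e1 -> d1 -> c1 -> b1 -> a1

The waypoints must appear in the order a4, d1, with no cell reused.
Route from d2: left to c2, down to c3, 2× left (reaching a3), down to a4, 3× right (reaching d4), up to d3, right to e3, 2× up (reaching e1), 4× left (reaching a1) — 16 moves in all.
Check: order respected (a4 at step 5, d1 at step 13).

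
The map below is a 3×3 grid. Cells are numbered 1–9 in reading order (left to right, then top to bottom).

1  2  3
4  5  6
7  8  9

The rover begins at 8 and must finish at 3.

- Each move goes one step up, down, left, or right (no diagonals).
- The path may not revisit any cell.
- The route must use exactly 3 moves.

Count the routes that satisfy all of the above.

3

Need simple routes of exactly 3 moves from 8 to 3 (Manhattan distance 3, so 0 moves are spent on a detour and 0 undoing it).
Enumerating: 8 5 2 3 | 8 5 6 3 | 8 9 6 3.
That gives 3 routes.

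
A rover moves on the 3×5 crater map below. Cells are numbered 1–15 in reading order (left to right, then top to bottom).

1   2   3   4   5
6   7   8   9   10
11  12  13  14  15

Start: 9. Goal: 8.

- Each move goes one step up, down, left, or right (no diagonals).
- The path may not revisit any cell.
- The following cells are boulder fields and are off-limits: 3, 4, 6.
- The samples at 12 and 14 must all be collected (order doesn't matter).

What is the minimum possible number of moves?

Any route passes through 12 and 14 in some order between 9 and 8. Summing Manhattan distances along each leg and taking the cheapest ordering (9 → 14 → 12 → 8) gives a lower bound of 1 + 2 + 2 = 5 moves.
A route of 5 moves achieves this: 9 → 14 → 13 → 12 → 7 → 8.
Since 5 matches the lower bound, it is optimal.

5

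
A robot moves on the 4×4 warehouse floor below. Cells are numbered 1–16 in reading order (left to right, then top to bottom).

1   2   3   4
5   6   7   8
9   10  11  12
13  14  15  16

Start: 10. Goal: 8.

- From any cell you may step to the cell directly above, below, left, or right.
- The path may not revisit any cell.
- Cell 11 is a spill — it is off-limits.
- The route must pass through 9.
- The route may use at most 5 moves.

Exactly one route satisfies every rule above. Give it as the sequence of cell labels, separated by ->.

10 -> 9 -> 5 -> 6 -> 7 -> 8

The 5-move cap with required stops at 9 leaves no slack for detours.
Route from 10: left to 9, up to 5, 3× right (reaching 8) — 5 moves in all.
Check: all required cells visited; 5 ≤ 5 moves.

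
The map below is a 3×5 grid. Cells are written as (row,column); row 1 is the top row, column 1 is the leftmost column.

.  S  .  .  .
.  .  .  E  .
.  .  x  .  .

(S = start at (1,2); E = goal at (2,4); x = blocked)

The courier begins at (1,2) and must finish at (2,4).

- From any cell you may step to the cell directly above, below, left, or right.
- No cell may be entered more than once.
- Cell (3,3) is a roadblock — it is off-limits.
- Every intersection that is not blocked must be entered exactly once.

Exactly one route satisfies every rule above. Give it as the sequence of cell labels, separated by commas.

(1,2), (1,1), (2,1), (3,1), (3,2), (2,2), (2,3), (1,3), (1,4), (1,5), (2,5), (3,5), (3,4), (2,4)

Need to visit all 14 open cells exactly once, starting at (1,2) and ending at (2,4).
Cell (1,5) has only two open neighbours ((2,5) and (1,4)), so the path must pass straight through it: one of those is the cell it's entered from and the other is where it exits.
Route from (1,2): left 1 to (1,1), down 2 to (3,1), right 1 to (3,2), up 1 to (2,2), right 1 to (2,3), up 1 to (1,3), right 2 to (1,5), down 2 to (3,5), left 1 to (3,4), up 1 to (2,4) — 13 moves in all.
Check: all 14 open cells covered.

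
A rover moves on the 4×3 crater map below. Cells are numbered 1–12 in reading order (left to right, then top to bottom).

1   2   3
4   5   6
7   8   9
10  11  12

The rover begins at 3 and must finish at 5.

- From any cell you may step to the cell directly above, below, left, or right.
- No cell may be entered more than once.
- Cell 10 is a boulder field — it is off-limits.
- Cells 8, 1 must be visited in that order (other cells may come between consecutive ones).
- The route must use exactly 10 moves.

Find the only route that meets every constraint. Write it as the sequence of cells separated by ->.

The waypoints must appear in the order 8, 1, with no cell reused.
Route from 3: down 3 to 12, left 1 to 11, up 1 to 8, left 1 to 7, up 2 to 1, right 1 to 2, down 1 to 5 — 10 moves in all.
Check: order respected (8 at step 5, 1 at step 8); 10 moves as required.

3 -> 6 -> 9 -> 12 -> 11 -> 8 -> 7 -> 4 -> 1 -> 2 -> 5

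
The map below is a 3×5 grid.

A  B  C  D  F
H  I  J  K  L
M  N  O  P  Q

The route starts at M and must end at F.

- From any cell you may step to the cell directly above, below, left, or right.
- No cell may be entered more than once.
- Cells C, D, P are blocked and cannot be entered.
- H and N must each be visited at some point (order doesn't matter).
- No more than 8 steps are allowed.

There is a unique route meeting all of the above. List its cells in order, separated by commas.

The 8-move cap with required stops at H, N leaves no slack for detours.
Route from M: up 1 to H, right 1 to I, down 1 to N, right 1 to O, up 1 to J, right 2 to L, up 1 to F — 8 moves in all.
Check: all required cells visited; 8 ≤ 8 moves.

M, H, I, N, O, J, K, L, F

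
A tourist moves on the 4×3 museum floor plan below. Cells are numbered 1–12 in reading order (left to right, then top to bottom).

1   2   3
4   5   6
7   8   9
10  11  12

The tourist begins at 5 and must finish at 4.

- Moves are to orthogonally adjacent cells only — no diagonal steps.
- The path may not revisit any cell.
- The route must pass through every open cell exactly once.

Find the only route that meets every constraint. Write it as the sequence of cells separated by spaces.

Need to visit all 12 open cells exactly once, starting at 5 and ending at 4.
Route from 5: down to 8, left to 7, down to 10, 2× right (reaching 12), 3× up (reaching 3), 2× left (reaching 1), down to 4 — 11 moves in all.
Check: all 12 open cells covered.

5 8 7 10 11 12 9 6 3 2 1 4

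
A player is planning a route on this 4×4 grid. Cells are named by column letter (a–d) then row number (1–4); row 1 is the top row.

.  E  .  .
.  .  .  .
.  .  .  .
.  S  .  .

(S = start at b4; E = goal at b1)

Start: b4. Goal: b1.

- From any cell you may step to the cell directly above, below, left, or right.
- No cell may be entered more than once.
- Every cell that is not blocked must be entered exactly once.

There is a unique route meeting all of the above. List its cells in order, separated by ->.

b4 -> a4 -> a3 -> b3 -> c3 -> c4 -> d4 -> d3 -> d2 -> d1 -> c1 -> c2 -> b2 -> a2 -> a1 -> b1

Need to visit all 16 open cells exactly once, starting at b4 and ending at b1.
Cell a4 has only two open neighbours (a3 and b4), so the path must pass straight through it: one of those is the cell it's entered from and the other is where it exits.
Route from b4: left to a4, up to a3, 2× right (reaching c3), down to c4, right to d4, 3× up (reaching d1), left to c1, down to c2, 2× left (reaching a2), up to a1, right to b1 — 15 moves in all.
Check: all 16 open cells covered.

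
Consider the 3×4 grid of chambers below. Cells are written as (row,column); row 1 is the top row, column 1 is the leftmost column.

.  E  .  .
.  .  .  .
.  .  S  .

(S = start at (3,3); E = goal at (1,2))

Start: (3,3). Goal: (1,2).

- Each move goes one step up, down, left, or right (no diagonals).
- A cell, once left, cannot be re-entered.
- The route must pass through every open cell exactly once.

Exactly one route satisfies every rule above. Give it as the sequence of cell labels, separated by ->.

(3,3) -> (3,4) -> (2,4) -> (1,4) -> (1,3) -> (2,3) -> (2,2) -> (3,2) -> (3,1) -> (2,1) -> (1,1) -> (1,2)

Need to visit all 12 open cells exactly once, starting at (3,3) and ending at (1,2).
Cell (3,1) has only two open neighbours ((2,1) and (3,2)), so the path must pass straight through it: one of those is the cell it's entered from and the other is where it exits.
Route from (3,3): right to (3,4), 2× up (reaching (1,4)), left to (1,3), down to (2,3), left to (2,2), down to (3,2), left to (3,1), 2× up (reaching (1,1)), right to (1,2) — 11 moves in all.
Check: all 12 open cells covered.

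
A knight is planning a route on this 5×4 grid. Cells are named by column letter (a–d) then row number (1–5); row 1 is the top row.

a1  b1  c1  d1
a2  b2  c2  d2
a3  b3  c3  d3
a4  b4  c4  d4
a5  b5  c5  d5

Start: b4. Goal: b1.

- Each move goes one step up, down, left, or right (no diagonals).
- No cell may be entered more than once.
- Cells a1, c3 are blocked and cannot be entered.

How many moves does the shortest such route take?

The Manhattan distance from b4 to b1 is |4−1| + |2−2| = 3, so at least 3 moves are needed.
A route of 3 moves achieves this: b4 → b3 → b2 → b1.
Since 3 matches the lower bound, it is optimal.

3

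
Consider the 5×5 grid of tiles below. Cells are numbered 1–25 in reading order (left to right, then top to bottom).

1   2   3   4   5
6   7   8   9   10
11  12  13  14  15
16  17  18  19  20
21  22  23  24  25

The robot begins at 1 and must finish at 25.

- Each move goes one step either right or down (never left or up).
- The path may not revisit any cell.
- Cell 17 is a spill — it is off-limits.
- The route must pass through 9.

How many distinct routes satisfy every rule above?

A right/down-only route from 1 to 25 makes exactly 4 down-moves and 4 right-moves in some order.
With no other constraints that would be C(8,4) = 70 routes.
Split at 9 and multiply the segment counts (each segment already excludes blocked cells): 1→9: 4; 9→25: 4; product = 16.
That gives 16 routes.

16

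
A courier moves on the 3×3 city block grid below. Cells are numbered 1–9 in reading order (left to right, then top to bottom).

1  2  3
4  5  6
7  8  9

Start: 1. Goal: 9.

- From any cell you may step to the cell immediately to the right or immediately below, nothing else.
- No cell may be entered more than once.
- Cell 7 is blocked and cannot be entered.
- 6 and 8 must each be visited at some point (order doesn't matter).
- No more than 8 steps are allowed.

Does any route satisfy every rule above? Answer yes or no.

no

8 is below but to the left of 6: going 6 → 8 would need a leftward move and 8 → 6 an upward move, so no right/down-only route can visit both required cells.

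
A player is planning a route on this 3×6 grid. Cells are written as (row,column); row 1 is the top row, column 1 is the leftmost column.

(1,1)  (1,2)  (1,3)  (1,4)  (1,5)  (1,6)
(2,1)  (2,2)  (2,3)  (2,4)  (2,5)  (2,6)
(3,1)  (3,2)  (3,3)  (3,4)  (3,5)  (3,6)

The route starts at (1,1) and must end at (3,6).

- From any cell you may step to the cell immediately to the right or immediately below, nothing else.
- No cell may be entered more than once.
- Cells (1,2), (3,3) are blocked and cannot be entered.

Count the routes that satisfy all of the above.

3

A right/down-only route from (1,1) to (3,6) makes exactly 2 down-moves and 5 right-moves in some order.
With no other constraints that would be C(7,2) = 21 routes.
Subtract routes through each blocked cell (inclusion–exclusion for overlaps): − through (1,2): 15 − through (3,3): 6 + through (1,2)&(3,3): 3 → 3.
That gives 3 routes.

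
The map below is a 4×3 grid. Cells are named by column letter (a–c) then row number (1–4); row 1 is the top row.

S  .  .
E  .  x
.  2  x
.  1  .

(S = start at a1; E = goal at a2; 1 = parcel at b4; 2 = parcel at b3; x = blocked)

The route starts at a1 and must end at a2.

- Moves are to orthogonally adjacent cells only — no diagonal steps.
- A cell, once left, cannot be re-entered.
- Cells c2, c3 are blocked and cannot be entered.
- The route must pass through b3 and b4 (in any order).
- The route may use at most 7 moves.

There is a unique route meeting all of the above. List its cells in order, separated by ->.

The budget equals the shortest possible length, so every move has to be on a shortest route through the required cells.
Route from a1: right to b1, 3× down (reaching b4), left to a4, 2× up (reaching a2) — 7 moves in all.
Check: all required cells visited; 7 ≤ 7 moves.

a1 -> b1 -> b2 -> b3 -> b4 -> a4 -> a3 -> a2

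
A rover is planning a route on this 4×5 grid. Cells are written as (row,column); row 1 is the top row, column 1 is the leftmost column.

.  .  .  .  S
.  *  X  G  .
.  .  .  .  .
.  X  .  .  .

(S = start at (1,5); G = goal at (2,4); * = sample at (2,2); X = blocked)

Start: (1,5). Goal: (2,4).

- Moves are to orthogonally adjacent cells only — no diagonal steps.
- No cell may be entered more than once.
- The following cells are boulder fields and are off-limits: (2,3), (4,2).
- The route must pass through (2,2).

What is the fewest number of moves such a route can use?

8

Any route passes through (2,2) somewhere between (1,5) and (2,4). Summing Manhattan distances along the two legs ((1,5) → (2,2) → (2,4)) gives a lower bound of 4 + 2 = 6 moves.
That bound ignores the blocked cells. Measuring each leg by the fewest moves that actually steer around them ((1,5)→(2,2): 4; (2,2)→(2,4): 4) raises the lower bound to 8.
A route of 8 moves exists: (1,5) → (1,4) → (1,3) → (1,2) → (2,2) → (3,2) → (3,3) → (3,4) → (2,4).
Since 8 matches that lower bound, it is optimal.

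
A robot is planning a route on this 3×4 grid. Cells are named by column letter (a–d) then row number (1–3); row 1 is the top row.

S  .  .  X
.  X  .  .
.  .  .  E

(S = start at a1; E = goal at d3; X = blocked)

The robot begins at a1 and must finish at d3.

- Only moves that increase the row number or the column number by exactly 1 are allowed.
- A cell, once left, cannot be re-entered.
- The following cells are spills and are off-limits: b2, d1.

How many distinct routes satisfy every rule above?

A right/down-only route from a1 to d3 makes exactly 2 down-moves and 3 right-moves in some order.
With no other constraints that would be C(5,2) = 10 routes.
Subtract routes through each blocked cell (inclusion–exclusion for overlaps): − through d1: 1 − through b2: 6 → 3.
That gives 3 routes.

3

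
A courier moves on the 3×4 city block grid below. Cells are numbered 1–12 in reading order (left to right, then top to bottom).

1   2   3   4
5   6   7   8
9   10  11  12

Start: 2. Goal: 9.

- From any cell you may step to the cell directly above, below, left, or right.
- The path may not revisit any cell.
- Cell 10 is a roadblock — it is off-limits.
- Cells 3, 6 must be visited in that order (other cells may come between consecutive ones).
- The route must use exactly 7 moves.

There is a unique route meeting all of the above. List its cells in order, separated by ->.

2 -> 3 -> 4 -> 8 -> 7 -> 6 -> 5 -> 9

The waypoints must appear in the order 3, 6, with no cell reused.
Route from 2: right 2 to 4, down 1 to 8, left 3 to 5, down 1 to 9 — 7 moves in all.
Check: order respected (3 at step 1, 6 at step 5); 7 moves as required.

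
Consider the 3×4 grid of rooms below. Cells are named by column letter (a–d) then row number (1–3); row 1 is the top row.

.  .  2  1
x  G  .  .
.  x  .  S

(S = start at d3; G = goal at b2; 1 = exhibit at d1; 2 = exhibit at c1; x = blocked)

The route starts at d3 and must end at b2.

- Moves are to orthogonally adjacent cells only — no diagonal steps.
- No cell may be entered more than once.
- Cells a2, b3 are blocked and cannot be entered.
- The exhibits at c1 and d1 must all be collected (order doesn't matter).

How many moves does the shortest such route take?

5

Any route passes through c1 and d1 in some order between d3 and b2. Summing Manhattan distances along each leg and taking the cheapest ordering (d3 → d1 → c1 → b2) gives a lower bound of 2 + 1 + 2 = 5 moves.
A route of 5 moves achieves this: d3 → d2 → d1 → c1 → c2 → b2.
Since 5 matches the lower bound, it is optimal.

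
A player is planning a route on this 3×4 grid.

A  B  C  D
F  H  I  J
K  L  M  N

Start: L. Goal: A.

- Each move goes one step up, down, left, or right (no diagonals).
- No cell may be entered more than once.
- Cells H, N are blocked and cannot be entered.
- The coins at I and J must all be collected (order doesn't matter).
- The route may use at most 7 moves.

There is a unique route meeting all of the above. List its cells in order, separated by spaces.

The 7-move cap with required stops at I, J leaves no slack for detours.
Route from L: right 1 to M, up 1 to I, right 1 to J, up 1 to D, left 3 to A — 7 moves in all.
Check: all required cells visited; 7 ≤ 7 moves.

L M I J D C B A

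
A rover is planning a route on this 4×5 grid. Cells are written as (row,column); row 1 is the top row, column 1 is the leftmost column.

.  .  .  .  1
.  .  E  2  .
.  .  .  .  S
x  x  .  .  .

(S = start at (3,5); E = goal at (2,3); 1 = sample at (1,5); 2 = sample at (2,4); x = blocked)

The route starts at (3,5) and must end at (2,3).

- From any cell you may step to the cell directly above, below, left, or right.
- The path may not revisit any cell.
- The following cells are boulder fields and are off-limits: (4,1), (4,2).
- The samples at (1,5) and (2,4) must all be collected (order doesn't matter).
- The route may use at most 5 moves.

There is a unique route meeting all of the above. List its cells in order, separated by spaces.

Any route must reach (1,5) and (2,4) and still end at (2,3) within 5 moves, so the order of the required stops is forced.
Route from (3,5): up 2 to (1,5), left 1 to (1,4), down 1 to (2,4), left 1 to (2,3) — 5 moves in all.
Check: all required cells visited; 5 ≤ 5 moves.

(3,5) (2,5) (1,5) (1,4) (2,4) (2,3)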